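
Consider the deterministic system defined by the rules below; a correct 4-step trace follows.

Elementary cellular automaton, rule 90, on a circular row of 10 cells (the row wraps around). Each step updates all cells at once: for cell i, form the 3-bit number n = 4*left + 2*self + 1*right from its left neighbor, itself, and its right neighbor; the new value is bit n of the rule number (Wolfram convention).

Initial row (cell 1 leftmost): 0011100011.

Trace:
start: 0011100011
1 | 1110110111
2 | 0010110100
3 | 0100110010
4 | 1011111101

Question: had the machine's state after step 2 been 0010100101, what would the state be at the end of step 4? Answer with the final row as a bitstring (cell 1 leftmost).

state after step 2 := 0010100101
3 | 1100011000
4 | 1110111101

1110111101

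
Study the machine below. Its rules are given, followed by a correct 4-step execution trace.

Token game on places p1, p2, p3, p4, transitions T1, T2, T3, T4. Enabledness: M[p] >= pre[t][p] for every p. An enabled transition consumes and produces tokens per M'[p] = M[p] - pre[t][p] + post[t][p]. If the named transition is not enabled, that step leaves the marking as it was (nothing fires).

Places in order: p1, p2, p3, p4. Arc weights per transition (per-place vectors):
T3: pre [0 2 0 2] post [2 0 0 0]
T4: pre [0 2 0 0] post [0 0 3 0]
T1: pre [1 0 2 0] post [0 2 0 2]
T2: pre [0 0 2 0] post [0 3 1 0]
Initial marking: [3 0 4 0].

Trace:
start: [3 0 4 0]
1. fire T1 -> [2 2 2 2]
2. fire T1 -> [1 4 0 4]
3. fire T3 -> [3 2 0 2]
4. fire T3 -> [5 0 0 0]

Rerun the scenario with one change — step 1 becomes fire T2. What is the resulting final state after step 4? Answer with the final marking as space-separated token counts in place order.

4 3 1 0

(re-executing from step 1 with the substitution; state before step 1: [3 0 4 0])
1. fire T2 -> [3 3 3 0]
2. fire T1 -> [2 5 1 2]
3. fire T3 -> [4 3 1 0]
4. fire T3 -> [4 3 1 0]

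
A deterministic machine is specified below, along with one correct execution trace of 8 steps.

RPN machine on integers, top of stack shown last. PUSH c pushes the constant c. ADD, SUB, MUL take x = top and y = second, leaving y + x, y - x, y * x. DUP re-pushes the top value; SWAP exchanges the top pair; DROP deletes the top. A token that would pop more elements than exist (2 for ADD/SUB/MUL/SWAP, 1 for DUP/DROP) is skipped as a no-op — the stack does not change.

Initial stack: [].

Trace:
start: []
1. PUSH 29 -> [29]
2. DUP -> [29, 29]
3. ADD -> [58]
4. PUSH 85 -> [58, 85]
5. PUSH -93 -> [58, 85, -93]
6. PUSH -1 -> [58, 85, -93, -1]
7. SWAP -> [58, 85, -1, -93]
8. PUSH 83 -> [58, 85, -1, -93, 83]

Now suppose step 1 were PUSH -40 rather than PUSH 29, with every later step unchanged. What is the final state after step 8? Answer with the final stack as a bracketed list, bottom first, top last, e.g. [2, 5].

[-80, 85, -1, -93, 83]

(re-executing from step 1 with the substitution; state before step 1: [])
1. PUSH -40 -> [-40]
2. DUP -> [-40, -40]
3. ADD -> [-80]
4. PUSH 85 -> [-80, 85]
5. PUSH -93 -> [-80, 85, -93]
6. PUSH -1 -> [-80, 85, -93, -1]
7. SWAP -> [-80, 85, -1, -93]
8. PUSH 83 -> [-80, 85, -1, -93, 83]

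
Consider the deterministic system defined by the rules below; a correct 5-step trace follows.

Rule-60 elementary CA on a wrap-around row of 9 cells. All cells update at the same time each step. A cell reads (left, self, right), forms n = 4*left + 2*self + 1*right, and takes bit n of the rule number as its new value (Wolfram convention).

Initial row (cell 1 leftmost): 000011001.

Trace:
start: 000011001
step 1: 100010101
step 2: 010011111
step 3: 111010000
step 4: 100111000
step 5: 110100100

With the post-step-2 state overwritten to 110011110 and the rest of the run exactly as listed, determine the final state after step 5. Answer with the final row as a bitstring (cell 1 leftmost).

state after step 2 := 110011110
step 3: 101010001
step 4: 011111001
step 5: 110000101

110000101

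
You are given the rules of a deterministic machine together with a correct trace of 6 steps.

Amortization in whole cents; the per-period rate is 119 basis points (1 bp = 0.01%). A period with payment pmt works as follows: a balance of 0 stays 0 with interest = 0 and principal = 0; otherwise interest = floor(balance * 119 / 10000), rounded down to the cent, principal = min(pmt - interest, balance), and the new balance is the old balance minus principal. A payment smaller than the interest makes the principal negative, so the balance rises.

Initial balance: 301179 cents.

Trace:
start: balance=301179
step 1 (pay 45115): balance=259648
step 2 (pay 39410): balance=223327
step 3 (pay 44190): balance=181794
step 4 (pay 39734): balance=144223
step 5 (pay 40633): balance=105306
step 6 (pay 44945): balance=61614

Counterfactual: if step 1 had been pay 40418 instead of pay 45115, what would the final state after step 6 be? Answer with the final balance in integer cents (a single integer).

66597

(re-executing from step 1 with the substitution; state before step 1: balance=301179)
step 1 (pay 40418): balance=264345
step 2 (pay 39410): balance=228080
step 3 (pay 44190): balance=186604
step 4 (pay 39734): balance=149090
step 5 (pay 40633): balance=110231
step 6 (pay 44945): balance=66597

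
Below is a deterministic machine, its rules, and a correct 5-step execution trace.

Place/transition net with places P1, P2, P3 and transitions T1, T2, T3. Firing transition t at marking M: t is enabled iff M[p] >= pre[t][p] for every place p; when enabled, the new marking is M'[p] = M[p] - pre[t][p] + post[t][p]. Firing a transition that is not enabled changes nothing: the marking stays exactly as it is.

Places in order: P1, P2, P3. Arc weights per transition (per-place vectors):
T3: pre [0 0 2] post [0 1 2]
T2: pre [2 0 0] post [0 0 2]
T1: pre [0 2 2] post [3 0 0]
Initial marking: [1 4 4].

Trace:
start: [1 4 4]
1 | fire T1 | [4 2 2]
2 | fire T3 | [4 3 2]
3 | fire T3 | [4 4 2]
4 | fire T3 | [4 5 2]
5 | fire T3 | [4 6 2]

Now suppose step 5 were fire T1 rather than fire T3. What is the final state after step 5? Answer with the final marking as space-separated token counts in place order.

7 3 0

(re-executing from step 5 with the substitution; state before step 5: [4 5 2])
5 | fire T1 | [7 3 0]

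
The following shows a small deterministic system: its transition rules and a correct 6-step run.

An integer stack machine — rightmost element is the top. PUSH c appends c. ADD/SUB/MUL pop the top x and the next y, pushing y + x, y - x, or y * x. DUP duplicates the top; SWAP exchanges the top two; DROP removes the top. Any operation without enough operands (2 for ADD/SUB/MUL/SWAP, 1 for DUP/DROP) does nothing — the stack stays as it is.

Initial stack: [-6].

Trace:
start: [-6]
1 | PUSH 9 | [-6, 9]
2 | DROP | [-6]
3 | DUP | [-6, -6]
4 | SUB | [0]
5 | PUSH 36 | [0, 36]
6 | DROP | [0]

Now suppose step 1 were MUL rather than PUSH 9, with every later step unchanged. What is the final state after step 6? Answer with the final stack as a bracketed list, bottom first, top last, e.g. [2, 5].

(re-executing from step 1 with the substitution; state before step 1: [-6])
1 | MUL | [-6]
2 | DROP | []
3 | DUP | []
4 | SUB | []
5 | PUSH 36 | [36]
6 | DROP | []

[]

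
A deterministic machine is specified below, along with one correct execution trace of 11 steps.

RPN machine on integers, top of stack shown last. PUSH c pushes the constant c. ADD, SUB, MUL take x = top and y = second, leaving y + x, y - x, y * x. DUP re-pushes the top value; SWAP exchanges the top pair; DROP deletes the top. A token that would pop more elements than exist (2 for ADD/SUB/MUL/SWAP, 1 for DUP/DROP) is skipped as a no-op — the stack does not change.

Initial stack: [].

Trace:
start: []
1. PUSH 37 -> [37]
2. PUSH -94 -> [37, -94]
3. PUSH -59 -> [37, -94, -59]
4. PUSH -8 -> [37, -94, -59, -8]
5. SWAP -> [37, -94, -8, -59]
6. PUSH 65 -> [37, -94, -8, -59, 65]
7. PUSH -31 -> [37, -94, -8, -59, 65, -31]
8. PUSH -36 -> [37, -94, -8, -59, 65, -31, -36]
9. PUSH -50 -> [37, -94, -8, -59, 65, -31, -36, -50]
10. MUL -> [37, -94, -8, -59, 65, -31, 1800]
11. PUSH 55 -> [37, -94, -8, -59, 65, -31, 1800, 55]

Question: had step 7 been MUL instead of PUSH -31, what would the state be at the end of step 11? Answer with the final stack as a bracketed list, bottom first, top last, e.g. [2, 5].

(re-executing from step 7 with the substitution; state before step 7: [37, -94, -8, -59, 65])
7. MUL -> [37, -94, -8, -3835]
8. PUSH -36 -> [37, -94, -8, -3835, -36]
9. PUSH -50 -> [37, -94, -8, -3835, -36, -50]
10. MUL -> [37, -94, -8, -3835, 1800]
11. PUSH 55 -> [37, -94, -8, -3835, 1800, 55]

[37, -94, -8, -3835, 1800, 55]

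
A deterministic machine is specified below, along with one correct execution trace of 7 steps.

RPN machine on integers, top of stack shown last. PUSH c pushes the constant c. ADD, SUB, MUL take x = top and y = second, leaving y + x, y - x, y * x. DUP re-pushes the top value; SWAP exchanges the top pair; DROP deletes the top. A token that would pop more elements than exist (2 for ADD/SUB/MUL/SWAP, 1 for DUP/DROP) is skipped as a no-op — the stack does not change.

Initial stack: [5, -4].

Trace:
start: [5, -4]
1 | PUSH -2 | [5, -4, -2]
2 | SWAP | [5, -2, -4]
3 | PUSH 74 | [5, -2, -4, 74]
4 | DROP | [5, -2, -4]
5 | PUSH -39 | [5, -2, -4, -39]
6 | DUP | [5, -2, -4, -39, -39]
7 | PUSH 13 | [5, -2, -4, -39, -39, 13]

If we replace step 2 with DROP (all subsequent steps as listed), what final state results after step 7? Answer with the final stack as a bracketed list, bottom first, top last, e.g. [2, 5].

[5, -4, -39, -39, 13]

(re-executing from step 2 with the substitution; state before step 2: [5, -4, -2])
2 | DROP | [5, -4]
3 | PUSH 74 | [5, -4, 74]
4 | DROP | [5, -4]
5 | PUSH -39 | [5, -4, -39]
6 | DUP | [5, -4, -39, -39]
7 | PUSH 13 | [5, -4, -39, -39, 13]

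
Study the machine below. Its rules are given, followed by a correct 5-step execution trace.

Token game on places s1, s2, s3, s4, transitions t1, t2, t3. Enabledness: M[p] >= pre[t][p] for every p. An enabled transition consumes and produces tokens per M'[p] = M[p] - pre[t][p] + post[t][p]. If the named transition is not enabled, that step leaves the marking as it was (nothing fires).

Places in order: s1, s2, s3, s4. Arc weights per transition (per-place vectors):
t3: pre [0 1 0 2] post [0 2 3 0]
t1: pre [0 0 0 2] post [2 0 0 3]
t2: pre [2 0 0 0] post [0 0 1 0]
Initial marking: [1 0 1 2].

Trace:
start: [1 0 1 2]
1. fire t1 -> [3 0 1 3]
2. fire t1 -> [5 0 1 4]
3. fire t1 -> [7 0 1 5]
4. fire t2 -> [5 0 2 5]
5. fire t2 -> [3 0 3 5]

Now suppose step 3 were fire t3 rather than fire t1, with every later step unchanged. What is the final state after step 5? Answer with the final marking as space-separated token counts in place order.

(re-executing from step 3 with the substitution; state before step 3: [5 0 1 4])
3. fire t3 -> [5 0 1 4]
4. fire t2 -> [3 0 2 4]
5. fire t2 -> [1 0 3 4]

1 0 3 4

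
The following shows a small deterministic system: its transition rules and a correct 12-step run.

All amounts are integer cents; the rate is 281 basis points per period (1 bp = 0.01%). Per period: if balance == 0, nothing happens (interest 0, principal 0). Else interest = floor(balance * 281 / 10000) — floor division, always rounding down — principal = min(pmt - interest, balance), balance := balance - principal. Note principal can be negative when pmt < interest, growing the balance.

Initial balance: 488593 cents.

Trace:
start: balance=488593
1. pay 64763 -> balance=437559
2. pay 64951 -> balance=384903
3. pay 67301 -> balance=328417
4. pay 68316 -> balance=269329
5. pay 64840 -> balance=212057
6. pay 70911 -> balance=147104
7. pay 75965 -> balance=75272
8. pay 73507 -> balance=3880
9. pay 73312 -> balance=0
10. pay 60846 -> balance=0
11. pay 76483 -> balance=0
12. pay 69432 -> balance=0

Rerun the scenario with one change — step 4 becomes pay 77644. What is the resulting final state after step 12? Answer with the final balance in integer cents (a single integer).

0

(re-executing from step 4 with the substitution; state before step 4: balance=328417)
4. pay 77644 -> balance=260001
5. pay 64840 -> balance=202467
6. pay 70911 -> balance=137245
7. pay 75965 -> balance=65136
8. pay 73507 -> balance=0
9. pay 73312 -> balance=0
10. pay 60846 -> balance=0
11. pay 76483 -> balance=0
12. pay 69432 -> balance=0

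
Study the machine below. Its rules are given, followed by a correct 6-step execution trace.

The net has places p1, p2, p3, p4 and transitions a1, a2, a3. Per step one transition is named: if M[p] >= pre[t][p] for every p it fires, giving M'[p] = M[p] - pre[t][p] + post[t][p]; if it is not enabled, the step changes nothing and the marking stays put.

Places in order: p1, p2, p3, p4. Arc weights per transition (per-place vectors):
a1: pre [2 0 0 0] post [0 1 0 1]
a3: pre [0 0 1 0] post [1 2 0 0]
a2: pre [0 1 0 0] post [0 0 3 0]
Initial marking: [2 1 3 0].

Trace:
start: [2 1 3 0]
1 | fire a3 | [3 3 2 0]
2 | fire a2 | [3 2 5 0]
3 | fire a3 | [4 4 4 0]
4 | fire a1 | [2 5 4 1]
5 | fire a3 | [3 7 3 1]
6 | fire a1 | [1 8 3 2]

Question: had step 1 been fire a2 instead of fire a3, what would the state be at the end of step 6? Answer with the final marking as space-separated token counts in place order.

0 6 4 2

(re-executing from step 1 with the substitution; state before step 1: [2 1 3 0])
1 | fire a2 | [2 0 6 0]
2 | fire a2 | [2 0 6 0]
3 | fire a3 | [3 2 5 0]
4 | fire a1 | [1 3 5 1]
5 | fire a3 | [2 5 4 1]
6 | fire a1 | [0 6 4 2]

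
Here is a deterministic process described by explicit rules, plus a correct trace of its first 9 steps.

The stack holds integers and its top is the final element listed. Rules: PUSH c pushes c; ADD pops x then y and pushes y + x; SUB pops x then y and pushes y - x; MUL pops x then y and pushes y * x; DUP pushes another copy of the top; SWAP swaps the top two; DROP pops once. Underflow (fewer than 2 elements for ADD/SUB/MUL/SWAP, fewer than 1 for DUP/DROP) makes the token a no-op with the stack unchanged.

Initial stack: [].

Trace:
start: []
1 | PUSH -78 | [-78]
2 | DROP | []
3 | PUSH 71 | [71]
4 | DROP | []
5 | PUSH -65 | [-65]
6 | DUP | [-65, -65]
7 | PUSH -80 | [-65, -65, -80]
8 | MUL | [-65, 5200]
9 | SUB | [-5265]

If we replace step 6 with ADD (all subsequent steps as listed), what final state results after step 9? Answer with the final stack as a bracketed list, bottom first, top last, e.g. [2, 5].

[5200]

(re-executing from step 6 with the substitution; state before step 6: [-65])
6 | ADD | [-65]
7 | PUSH -80 | [-65, -80]
8 | MUL | [5200]
9 | SUB | [5200]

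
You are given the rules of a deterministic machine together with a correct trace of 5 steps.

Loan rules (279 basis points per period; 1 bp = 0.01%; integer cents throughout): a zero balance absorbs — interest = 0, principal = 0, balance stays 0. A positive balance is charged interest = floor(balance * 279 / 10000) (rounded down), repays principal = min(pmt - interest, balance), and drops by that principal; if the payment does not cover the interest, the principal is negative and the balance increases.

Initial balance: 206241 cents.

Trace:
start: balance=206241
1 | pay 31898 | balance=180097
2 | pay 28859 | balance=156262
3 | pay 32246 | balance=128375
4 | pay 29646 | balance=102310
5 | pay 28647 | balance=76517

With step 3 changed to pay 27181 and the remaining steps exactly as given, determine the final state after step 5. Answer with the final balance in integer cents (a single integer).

(re-executing from step 3 with the substitution; state before step 3: balance=156262)
3 | pay 27181 | balance=133440
4 | pay 29646 | balance=107516
5 | pay 28647 | balance=81868

81868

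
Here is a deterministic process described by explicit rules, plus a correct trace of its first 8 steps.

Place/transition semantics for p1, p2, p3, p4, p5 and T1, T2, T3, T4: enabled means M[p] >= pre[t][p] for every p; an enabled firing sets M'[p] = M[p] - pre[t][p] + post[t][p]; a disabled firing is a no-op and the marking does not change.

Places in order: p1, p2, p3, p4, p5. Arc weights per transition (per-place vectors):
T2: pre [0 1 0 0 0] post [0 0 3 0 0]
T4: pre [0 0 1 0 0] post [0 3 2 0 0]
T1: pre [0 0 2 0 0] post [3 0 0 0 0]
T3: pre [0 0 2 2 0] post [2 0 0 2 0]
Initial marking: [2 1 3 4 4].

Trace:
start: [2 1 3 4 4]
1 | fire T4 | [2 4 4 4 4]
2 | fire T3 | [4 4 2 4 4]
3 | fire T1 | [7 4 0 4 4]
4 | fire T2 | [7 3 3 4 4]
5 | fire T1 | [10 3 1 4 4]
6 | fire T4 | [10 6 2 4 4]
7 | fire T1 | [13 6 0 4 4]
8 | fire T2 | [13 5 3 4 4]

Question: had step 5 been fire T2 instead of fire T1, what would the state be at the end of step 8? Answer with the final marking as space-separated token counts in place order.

10 4 8 4 4

(re-executing from step 5 with the substitution; state before step 5: [7 3 3 4 4])
5 | fire T2 | [7 2 6 4 4]
6 | fire T4 | [7 5 7 4 4]
7 | fire T1 | [10 5 5 4 4]
8 | fire T2 | [10 4 8 4 4]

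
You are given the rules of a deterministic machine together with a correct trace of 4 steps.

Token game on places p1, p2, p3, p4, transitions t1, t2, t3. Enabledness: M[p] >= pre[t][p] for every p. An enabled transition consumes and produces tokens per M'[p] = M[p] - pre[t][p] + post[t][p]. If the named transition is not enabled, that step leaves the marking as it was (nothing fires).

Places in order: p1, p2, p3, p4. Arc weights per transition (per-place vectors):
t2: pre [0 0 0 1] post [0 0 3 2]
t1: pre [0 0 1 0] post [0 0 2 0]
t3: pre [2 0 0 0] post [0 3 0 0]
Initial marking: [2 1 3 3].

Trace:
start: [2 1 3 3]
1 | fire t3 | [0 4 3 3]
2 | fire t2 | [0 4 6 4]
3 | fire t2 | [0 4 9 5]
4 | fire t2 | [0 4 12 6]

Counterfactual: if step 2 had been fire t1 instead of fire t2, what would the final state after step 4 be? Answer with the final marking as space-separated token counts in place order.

0 4 10 5

(re-executing from step 2 with the substitution; state before step 2: [0 4 3 3])
2 | fire t1 | [0 4 4 3]
3 | fire t2 | [0 4 7 4]
4 | fire t2 | [0 4 10 5]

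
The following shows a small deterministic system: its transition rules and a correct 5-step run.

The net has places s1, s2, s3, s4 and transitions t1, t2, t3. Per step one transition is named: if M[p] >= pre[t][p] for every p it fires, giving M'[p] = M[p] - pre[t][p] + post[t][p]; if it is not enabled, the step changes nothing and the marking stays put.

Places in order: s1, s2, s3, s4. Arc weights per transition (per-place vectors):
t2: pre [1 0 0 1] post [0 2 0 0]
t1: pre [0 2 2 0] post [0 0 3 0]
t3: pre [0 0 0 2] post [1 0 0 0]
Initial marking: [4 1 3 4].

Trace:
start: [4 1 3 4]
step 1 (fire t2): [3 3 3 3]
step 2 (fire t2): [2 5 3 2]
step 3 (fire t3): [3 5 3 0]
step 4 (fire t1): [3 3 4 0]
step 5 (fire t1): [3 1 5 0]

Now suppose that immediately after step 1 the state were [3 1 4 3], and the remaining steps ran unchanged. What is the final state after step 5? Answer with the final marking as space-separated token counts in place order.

3 1 5 0

state after step 1 := [3 1 4 3]
step 2 (fire t2): [2 3 4 2]
step 3 (fire t3): [3 3 4 0]
step 4 (fire t1): [3 1 5 0]
step 5 (fire t1): [3 1 5 0]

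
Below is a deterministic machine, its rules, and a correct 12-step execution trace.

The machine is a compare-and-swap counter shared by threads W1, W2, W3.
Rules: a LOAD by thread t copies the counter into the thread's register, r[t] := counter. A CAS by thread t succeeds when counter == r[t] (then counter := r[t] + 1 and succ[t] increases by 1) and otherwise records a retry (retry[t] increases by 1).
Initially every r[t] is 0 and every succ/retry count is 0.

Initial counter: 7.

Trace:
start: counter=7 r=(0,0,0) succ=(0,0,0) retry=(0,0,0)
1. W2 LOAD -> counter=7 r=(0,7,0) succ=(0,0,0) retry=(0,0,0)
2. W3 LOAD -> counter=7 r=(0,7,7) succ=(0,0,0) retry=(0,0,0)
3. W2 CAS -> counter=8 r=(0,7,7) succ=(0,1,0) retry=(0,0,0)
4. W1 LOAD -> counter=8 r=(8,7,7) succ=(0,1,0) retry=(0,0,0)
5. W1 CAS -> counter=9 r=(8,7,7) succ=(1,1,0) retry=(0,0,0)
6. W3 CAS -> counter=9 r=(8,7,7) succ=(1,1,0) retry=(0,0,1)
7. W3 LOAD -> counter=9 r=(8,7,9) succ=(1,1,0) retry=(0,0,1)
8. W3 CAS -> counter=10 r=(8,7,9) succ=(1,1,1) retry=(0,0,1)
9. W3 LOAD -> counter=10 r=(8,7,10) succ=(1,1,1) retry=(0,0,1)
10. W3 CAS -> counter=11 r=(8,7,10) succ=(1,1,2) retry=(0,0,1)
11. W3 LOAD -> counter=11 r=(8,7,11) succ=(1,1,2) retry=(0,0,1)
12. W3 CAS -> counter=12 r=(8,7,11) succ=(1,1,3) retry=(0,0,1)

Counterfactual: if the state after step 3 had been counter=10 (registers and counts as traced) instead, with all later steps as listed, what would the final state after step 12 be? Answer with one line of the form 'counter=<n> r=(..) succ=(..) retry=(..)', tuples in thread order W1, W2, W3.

counter=14 r=(10,7,13) succ=(1,1,3) retry=(0,0,1)

state after step 3 := counter=10 r=(0,7,7) succ=(0,1,0) retry=(0,0,0)
4. W1 LOAD -> counter=10 r=(10,7,7) succ=(0,1,0) retry=(0,0,0)
5. W1 CAS -> counter=11 r=(10,7,7) succ=(1,1,0) retry=(0,0,0)
6. W3 CAS -> counter=11 r=(10,7,7) succ=(1,1,0) retry=(0,0,1)
7. W3 LOAD -> counter=11 r=(10,7,11) succ=(1,1,0) retry=(0,0,1)
8. W3 CAS -> counter=12 r=(10,7,11) succ=(1,1,1) retry=(0,0,1)
9. W3 LOAD -> counter=12 r=(10,7,12) succ=(1,1,1) retry=(0,0,1)
10. W3 CAS -> counter=13 r=(10,7,12) succ=(1,1,2) retry=(0,0,1)
11. W3 LOAD -> counter=13 r=(10,7,13) succ=(1,1,2) retry=(0,0,1)
12. W3 CAS -> counter=14 r=(10,7,13) succ=(1,1,3) retry=(0,0,1)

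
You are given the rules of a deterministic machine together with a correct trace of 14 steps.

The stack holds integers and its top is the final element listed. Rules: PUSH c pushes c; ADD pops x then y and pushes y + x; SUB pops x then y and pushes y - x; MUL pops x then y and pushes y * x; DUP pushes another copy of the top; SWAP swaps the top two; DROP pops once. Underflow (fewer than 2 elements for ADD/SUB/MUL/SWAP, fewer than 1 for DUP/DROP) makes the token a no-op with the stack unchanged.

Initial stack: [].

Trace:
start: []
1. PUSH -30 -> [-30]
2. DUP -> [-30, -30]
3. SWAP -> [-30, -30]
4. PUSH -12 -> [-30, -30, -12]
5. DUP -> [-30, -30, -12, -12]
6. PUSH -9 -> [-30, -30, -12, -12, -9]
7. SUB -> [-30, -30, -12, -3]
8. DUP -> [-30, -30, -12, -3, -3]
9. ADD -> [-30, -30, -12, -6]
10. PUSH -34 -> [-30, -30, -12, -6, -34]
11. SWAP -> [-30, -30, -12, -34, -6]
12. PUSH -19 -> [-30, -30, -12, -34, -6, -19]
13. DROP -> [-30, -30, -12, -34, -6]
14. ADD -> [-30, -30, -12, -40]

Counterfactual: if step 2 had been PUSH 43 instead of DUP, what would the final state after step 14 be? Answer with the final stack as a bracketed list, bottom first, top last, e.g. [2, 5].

[43, -30, -12, -40]

(re-executing from step 2 with the substitution; state before step 2: [-30])
2. PUSH 43 -> [-30, 43]
3. SWAP -> [43, -30]
4. PUSH -12 -> [43, -30, -12]
5. DUP -> [43, -30, -12, -12]
6. PUSH -9 -> [43, -30, -12, -12, -9]
7. SUB -> [43, -30, -12, -3]
8. DUP -> [43, -30, -12, -3, -3]
9. ADD -> [43, -30, -12, -6]
10. PUSH -34 -> [43, -30, -12, -6, -34]
11. SWAP -> [43, -30, -12, -34, -6]
12. PUSH -19 -> [43, -30, -12, -34, -6, -19]
13. DROP -> [43, -30, -12, -34, -6]
14. ADD -> [43, -30, -12, -40]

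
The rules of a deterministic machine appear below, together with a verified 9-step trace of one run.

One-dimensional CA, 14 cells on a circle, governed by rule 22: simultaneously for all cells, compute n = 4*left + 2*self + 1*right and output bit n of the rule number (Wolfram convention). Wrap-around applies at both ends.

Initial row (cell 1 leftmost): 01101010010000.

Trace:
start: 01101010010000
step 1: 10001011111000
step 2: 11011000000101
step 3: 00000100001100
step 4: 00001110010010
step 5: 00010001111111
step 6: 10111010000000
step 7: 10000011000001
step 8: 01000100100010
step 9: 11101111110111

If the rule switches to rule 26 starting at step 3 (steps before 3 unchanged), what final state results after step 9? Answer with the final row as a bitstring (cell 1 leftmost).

(re-executing steps 3..9 under rule 26; state before step 3: 11011000000101)
step 3: 00010100001001
step 4: 10100010010110
step 5: 00010101100100
step 6: 00100001011010
step 7: 01010010010001
step 8: 00001101101010
step 9: 00011001000001

00011001000001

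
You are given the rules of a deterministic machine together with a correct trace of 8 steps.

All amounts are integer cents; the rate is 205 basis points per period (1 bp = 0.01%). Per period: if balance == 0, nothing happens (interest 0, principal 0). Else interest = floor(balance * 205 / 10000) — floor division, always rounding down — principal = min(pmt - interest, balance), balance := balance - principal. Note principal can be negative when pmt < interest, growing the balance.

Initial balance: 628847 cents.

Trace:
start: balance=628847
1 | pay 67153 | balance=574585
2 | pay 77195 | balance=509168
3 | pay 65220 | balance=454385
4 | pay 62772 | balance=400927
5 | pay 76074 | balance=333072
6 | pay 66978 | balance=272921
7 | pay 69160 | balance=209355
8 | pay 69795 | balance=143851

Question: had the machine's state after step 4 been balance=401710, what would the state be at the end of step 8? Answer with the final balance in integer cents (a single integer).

144701

state after step 4 := balance=401710
5 | pay 76074 | balance=333871
6 | pay 66978 | balance=273737
7 | pay 69160 | balance=210188
8 | pay 69795 | balance=144701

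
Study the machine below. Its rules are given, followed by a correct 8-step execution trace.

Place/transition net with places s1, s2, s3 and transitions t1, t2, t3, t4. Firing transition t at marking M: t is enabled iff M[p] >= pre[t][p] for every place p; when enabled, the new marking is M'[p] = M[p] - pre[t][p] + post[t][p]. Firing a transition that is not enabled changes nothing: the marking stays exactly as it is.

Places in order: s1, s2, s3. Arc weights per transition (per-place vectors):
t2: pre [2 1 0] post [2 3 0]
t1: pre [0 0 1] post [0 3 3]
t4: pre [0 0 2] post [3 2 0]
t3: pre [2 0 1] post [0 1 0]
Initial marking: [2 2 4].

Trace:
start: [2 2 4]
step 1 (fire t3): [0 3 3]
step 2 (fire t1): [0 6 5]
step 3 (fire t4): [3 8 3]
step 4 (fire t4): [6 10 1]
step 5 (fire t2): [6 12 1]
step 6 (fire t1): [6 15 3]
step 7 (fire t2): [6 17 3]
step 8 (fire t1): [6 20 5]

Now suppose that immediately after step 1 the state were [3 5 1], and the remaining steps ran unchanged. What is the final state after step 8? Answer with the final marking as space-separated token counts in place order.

6 20 5

state after step 1 := [3 5 1]
step 2 (fire t1): [3 8 3]
step 3 (fire t4): [6 10 1]
step 4 (fire t4): [6 10 1]
step 5 (fire t2): [6 12 1]
step 6 (fire t1): [6 15 3]
step 7 (fire t2): [6 17 3]
step 8 (fire t1): [6 20 5]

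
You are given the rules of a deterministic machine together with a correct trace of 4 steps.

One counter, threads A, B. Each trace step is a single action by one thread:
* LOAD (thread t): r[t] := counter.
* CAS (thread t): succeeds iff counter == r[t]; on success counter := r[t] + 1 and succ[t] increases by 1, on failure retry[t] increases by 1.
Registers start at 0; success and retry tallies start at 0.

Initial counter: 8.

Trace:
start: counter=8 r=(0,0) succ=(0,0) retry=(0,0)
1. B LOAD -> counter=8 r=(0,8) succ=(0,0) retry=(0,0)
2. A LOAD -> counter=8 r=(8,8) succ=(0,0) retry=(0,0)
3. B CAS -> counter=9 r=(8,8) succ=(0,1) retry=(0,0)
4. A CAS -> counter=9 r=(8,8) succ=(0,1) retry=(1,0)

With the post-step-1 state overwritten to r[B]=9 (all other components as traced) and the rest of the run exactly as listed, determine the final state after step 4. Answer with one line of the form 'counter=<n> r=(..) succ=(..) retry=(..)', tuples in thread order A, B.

counter=9 r=(8,9) succ=(1,0) retry=(0,1)

state after step 1 := counter=8 r=(0,9) succ=(0,0) retry=(0,0)
2. A LOAD -> counter=8 r=(8,9) succ=(0,0) retry=(0,0)
3. B CAS -> counter=8 r=(8,9) succ=(0,0) retry=(0,1)
4. A CAS -> counter=9 r=(8,9) succ=(1,0) retry=(0,1)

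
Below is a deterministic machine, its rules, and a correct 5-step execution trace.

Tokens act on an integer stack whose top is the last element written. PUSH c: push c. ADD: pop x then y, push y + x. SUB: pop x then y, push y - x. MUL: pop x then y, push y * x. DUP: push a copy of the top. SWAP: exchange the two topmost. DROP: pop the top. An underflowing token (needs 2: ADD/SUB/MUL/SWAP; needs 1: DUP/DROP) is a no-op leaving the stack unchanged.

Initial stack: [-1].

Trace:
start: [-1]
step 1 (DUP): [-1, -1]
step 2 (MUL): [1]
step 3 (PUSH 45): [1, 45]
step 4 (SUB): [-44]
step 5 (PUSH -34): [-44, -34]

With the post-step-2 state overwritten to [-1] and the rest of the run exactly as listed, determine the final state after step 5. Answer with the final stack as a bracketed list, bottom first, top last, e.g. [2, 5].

state after step 2 := [-1]
step 3 (PUSH 45): [-1, 45]
step 4 (SUB): [-46]
step 5 (PUSH -34): [-46, -34]

[-46, -34]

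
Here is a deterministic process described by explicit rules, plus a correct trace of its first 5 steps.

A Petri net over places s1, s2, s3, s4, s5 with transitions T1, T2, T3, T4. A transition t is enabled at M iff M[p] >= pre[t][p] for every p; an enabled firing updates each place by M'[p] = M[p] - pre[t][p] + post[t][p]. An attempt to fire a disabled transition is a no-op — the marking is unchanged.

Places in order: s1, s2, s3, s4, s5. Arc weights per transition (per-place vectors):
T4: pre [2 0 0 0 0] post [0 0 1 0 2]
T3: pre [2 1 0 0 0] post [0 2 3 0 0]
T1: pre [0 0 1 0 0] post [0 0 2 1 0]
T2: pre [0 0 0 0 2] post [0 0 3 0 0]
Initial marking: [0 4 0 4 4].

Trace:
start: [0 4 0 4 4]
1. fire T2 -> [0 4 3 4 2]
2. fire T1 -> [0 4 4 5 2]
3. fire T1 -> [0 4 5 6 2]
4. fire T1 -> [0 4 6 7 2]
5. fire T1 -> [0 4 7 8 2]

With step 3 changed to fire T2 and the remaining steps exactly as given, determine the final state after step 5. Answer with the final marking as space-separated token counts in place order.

(re-executing from step 3 with the substitution; state before step 3: [0 4 4 5 2])
3. fire T2 -> [0 4 7 5 0]
4. fire T1 -> [0 4 8 6 0]
5. fire T1 -> [0 4 9 7 0]

0 4 9 7 0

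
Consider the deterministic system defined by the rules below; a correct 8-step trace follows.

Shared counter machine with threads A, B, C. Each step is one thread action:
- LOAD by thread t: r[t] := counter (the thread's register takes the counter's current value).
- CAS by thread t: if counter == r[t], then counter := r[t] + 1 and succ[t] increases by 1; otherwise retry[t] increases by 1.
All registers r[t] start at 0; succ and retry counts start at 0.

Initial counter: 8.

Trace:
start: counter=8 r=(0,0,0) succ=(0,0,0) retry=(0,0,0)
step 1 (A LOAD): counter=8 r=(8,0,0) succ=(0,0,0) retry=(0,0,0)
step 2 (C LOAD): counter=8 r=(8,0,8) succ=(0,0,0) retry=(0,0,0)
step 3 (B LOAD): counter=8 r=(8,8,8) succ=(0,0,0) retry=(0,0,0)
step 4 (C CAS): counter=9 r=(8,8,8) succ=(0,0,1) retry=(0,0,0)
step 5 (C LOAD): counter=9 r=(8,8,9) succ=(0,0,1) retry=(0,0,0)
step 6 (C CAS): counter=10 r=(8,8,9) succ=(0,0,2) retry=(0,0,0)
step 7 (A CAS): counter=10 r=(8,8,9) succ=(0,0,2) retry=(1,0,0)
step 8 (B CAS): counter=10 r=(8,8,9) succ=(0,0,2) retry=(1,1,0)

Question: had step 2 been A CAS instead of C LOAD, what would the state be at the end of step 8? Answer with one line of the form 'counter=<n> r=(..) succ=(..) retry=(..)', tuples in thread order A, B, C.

(re-executing from step 2 with the substitution; state before step 2: counter=8 r=(8,0,0) succ=(0,0,0) retry=(0,0,0))
step 2 (A CAS): counter=9 r=(8,0,0) succ=(1,0,0) retry=(0,0,0)
step 3 (B LOAD): counter=9 r=(8,9,0) succ=(1,0,0) retry=(0,0,0)
step 4 (C CAS): counter=9 r=(8,9,0) succ=(1,0,0) retry=(0,0,1)
step 5 (C LOAD): counter=9 r=(8,9,9) succ=(1,0,0) retry=(0,0,1)
step 6 (C CAS): counter=10 r=(8,9,9) succ=(1,0,1) retry=(0,0,1)
step 7 (A CAS): counter=10 r=(8,9,9) succ=(1,0,1) retry=(1,0,1)
step 8 (B CAS): counter=10 r=(8,9,9) succ=(1,0,1) retry=(1,1,1)

counter=10 r=(8,9,9) succ=(1,0,1) retry=(1,1,1)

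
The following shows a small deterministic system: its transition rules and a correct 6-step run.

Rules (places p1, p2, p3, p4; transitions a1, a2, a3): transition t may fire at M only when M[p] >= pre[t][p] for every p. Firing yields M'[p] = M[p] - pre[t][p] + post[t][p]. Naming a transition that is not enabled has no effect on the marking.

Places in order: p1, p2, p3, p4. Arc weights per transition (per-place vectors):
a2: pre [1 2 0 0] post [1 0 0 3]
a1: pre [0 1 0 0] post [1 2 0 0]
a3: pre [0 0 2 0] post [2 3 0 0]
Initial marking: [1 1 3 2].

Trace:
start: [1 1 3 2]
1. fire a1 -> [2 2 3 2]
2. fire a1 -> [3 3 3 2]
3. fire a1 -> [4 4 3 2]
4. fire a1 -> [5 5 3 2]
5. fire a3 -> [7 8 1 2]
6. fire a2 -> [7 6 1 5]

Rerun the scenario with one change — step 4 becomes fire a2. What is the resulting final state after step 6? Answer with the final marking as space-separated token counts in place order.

(re-executing from step 4 with the substitution; state before step 4: [4 4 3 2])
4. fire a2 -> [4 2 3 5]
5. fire a3 -> [6 5 1 5]
6. fire a2 -> [6 3 1 8]

6 3 1 8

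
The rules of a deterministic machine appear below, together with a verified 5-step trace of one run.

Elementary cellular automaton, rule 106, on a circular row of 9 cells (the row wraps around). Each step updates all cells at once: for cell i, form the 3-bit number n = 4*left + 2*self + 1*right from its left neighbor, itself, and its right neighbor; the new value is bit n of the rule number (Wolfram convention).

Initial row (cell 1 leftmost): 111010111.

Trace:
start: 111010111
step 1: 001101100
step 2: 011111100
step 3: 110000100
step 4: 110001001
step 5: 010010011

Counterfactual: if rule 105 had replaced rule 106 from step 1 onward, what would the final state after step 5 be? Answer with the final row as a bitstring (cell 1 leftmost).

100101001

(re-executing steps 1..5 under rule 105; state before step 1: 111010111)
step 1: 001101100
step 2: 101111101
step 3: 111000111
step 4: 001010100
step 5: 100101001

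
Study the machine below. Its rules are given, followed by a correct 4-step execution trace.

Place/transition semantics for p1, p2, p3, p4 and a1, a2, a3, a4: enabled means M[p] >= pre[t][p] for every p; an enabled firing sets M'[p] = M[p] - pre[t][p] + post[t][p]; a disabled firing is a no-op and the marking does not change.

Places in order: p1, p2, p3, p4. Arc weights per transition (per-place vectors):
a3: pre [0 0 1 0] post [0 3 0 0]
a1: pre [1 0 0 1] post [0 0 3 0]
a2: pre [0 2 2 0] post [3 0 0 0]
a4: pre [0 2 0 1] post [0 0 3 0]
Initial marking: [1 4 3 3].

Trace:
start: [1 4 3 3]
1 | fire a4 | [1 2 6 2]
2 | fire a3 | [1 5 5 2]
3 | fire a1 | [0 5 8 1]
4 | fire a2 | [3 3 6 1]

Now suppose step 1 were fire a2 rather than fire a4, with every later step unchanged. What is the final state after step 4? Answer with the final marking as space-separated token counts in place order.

6 3 1 2

(re-executing from step 1 with the substitution; state before step 1: [1 4 3 3])
1 | fire a2 | [4 2 1 3]
2 | fire a3 | [4 5 0 3]
3 | fire a1 | [3 5 3 2]
4 | fire a2 | [6 3 1 2]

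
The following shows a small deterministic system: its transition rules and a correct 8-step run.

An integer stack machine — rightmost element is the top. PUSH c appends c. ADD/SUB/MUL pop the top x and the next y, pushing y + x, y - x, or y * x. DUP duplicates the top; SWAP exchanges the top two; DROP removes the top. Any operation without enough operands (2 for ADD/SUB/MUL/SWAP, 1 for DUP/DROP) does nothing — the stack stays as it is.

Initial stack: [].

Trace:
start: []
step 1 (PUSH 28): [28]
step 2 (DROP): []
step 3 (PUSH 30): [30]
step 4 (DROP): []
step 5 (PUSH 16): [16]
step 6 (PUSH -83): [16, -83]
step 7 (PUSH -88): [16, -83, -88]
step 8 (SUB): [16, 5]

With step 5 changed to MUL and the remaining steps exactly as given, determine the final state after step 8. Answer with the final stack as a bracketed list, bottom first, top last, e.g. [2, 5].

[5]

(re-executing from step 5 with the substitution; state before step 5: [])
step 5 (MUL): []
step 6 (PUSH -83): [-83]
step 7 (PUSH -88): [-83, -88]
step 8 (SUB): [5]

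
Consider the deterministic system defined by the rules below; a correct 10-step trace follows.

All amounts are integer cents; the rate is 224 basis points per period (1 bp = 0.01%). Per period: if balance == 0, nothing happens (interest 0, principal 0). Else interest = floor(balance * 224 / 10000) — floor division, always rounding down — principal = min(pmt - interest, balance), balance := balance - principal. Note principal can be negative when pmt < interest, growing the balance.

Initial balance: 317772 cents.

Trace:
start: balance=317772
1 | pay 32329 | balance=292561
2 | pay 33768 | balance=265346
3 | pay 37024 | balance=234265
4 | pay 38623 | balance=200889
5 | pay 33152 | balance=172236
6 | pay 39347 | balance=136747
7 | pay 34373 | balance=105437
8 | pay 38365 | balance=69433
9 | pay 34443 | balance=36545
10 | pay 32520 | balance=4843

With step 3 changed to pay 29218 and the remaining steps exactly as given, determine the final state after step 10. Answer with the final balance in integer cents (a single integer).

13957

(re-executing from step 3 with the substitution; state before step 3: balance=265346)
3 | pay 29218 | balance=242071
4 | pay 38623 | balance=208870
5 | pay 33152 | balance=180396
6 | pay 39347 | balance=145089
7 | pay 34373 | balance=113965
8 | pay 38365 | balance=78152
9 | pay 34443 | balance=45459
10 | pay 32520 | balance=13957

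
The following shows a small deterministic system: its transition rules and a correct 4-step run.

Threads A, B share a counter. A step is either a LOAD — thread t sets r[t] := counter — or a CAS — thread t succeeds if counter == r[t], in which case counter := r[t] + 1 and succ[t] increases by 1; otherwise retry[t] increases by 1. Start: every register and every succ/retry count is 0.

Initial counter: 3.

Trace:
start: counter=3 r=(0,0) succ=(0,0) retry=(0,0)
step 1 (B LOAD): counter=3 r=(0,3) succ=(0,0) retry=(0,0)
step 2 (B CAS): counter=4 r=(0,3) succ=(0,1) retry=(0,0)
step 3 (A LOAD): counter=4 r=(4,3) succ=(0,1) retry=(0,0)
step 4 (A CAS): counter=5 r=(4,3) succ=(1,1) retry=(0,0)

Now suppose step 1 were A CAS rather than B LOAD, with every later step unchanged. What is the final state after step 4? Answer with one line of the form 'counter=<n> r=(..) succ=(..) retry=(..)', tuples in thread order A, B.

counter=4 r=(3,0) succ=(1,0) retry=(1,1)

(re-executing from step 1 with the substitution; state before step 1: counter=3 r=(0,0) succ=(0,0) retry=(0,0))
step 1 (A CAS): counter=3 r=(0,0) succ=(0,0) retry=(1,0)
step 2 (B CAS): counter=3 r=(0,0) succ=(0,0) retry=(1,1)
step 3 (A LOAD): counter=3 r=(3,0) succ=(0,0) retry=(1,1)
step 4 (A CAS): counter=4 r=(3,0) succ=(1,0) retry=(1,1)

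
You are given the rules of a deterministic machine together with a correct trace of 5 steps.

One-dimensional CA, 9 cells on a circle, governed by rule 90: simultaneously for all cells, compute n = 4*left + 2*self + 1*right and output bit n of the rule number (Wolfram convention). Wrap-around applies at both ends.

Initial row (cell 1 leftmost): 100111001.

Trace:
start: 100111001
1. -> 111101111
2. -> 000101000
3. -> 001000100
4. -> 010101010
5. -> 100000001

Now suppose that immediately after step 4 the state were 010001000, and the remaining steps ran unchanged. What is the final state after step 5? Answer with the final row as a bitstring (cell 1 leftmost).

state after step 4 := 010001000
5. -> 101010100

101010100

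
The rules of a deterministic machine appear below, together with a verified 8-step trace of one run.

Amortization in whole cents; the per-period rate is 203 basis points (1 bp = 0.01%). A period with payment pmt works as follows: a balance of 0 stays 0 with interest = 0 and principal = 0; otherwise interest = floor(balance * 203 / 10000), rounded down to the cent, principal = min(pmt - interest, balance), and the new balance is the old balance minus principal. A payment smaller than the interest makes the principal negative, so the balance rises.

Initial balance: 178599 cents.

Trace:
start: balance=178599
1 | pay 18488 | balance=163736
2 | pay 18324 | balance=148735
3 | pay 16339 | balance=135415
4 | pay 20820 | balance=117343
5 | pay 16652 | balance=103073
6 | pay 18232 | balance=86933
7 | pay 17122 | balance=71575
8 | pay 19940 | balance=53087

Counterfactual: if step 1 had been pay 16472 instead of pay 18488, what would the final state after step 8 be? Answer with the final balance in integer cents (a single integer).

(re-executing from step 1 with the substitution; state before step 1: balance=178599)
1 | pay 16472 | balance=165752
2 | pay 18324 | balance=150792
3 | pay 16339 | balance=137514
4 | pay 20820 | balance=119485
5 | pay 16652 | balance=105258
6 | pay 18232 | balance=89162
7 | pay 17122 | balance=73849
8 | pay 19940 | balance=55408

55408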